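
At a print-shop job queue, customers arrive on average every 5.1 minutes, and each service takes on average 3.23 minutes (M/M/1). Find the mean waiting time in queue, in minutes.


λ = 60/5.1 = 11.7647 /hr
μ = 60/3.23 = 18.5759 /hr
ρ = λ/μ = 11.7647/18.5759 = 0.6333
Wq = ρ/(μ−λ) = 0.6333/(18.5759−11.7647) = 0.09298 hr
In minutes: 0.09298·60 = 5.579 min

Final: 5.579 min


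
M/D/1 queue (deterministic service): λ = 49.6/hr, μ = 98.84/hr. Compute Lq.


ρ = 49.6/98.84 = 0.5018
M/D/1: Lq = ρ²/(2(1−ρ)) = 0.2518/(2·0.4982) = 0.25275

Final: 0.25275


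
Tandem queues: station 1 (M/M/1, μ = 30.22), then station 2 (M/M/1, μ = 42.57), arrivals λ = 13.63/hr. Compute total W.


Each node sees arrival rate λ = 13.63/hr (tandem ⇒ throughput preserved).
W₁ = 1/(μ₁−λ) = 1/(30.22−13.63) = 0.06028 hr
W₂ = 1/(μ₂−λ) = 1/(42.57−13.63) = 0.03455 hr
W_total = W₁ + W₂ = 0.06028 + 0.03455 = 0.09483 hr

Final: 0.09483 hr


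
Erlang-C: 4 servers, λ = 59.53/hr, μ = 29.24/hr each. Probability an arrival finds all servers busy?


a = λ/μ = 2.0359; ρ = a/4 = 0.5090
P₀ = 0.125428 (from M/M/c formula)
C(c,a) = [a^c/(c!(1−ρ))]·P₀ = [17.18043/(24·0.4910)]·0.125428
= 1.45788·0.125428 = 0.182859

Final: 0.182859


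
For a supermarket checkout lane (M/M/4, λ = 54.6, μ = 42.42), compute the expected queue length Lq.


a = λ/μ = 1.2871; ρ = a/4 = 0.3218
P₀ = 0.274763
Lq = P₀·a^c·ρ / (c!·(1−ρ)²) = 0.274763·2.74466·0.3218/(24·0.45998)
= 0.02198

Final: 0.02198


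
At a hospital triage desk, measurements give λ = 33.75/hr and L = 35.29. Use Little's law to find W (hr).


W = L/λ = 35.29/33.75 = 1.0456 hr

Final: 1.0456 hr


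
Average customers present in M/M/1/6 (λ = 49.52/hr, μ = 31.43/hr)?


ρ = 49.52/31.43 = 1.5756
L = ρ[1 − (K+1)ρ^K + Kρ^(K+1)] / [(1−ρ)(1−ρ^(K+1))]
Numerator: 1.5756·(1 − 7·15.297397 + 6·24.102039) = 60.707230
Denominator: (-0.5756)·(-23.102039) = 13.296719
L = 60.707230/13.296719 = 4.5656

Final: 4.5656


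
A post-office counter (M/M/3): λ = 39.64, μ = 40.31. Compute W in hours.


a = 0.9834; ρ = 0.3278; P₀ = 0.370004
Lq = P₀·a^c·ρ/(c!(1−ρ)²) = 0.04254
Wq = Lq/λ = 0.04254/39.64 = 0.001073 hr
W = Wq + 1/μ = 0.001073 + 0.02481 = 0.02588 hr

Final: 0.02588 hr


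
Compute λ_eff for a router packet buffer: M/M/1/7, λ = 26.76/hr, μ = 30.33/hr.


ρ = 0.8823; P_K = (1−ρ)ρ^7/(1−ρ^8) = 0.077416
λ_eff = λ(1 − P_K) = 26.76·(1 − 0.077416) = 26.76·0.922584 = 24.6884 /hr

Final: 24.6884 /hr


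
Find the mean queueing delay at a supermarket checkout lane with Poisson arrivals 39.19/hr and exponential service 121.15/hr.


ρ = 39.19/121.15 = 0.3235
Wq = ρ/(μ−λ) = 0.3235/(121.15 − 39.19) = 0.3235/81.96 = 0.003947 hr

Final: 0.003947 hr


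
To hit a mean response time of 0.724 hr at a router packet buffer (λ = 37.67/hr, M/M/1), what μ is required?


W = 1/(μ−λ) ⇒ μ − λ = 1/W = 1/0.724 = 1.3812
μ = λ + 1/W = 37.67 + 1.3812 = 39.0512 per hr

Final: 39.0512 /hr


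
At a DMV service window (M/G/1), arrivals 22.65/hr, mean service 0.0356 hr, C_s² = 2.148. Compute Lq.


ρ = λ·E[S] = 22.65·0.0356 = 0.8063
Lq = ρ²(1+C_s²)/(2(1−ρ)) = 0.6502·(1+2.148)/(2·0.1937)
= 0.6502·3.1480/0.3873 = 5.28447

Final: 5.28447


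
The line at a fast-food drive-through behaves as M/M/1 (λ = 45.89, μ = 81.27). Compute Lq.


ρ = 45.89/81.27 = 0.5647
Lq = ρ²/(1−ρ) = 0.3188/0.4353 = 0.7324

Final: 0.7324


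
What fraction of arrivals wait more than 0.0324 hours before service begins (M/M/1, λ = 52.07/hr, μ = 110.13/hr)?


ρ = 52.07/110.13 = 0.4728
P(Wq > t) = ρ·e^{−(μ−λ)t} = 0.4728·e^{−1.8811}
= 0.4728·0.152416 = 0.072063

Final: 0.072063


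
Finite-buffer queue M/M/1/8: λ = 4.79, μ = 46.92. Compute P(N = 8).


ρ = λ/μ = 4.79/46.92 = 0.1021
P_K = (1−ρ)ρ^K/(1−ρ^(K+1)) = (0.8979·0.00000001180)/(1 − 0.000000001204)
= 0.00000001059/1.000000 = 0.00000001059

Final: 0.00000001059


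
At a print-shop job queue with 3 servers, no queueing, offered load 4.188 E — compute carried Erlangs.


B(3,4.188) = 0.467267 (Erlang-B)
Carried load = a(1 − B) = 4.188·(1 − 0.467267) = 4.188·0.532733 = 2.2311 E

Final: 2.2311 Erlangs


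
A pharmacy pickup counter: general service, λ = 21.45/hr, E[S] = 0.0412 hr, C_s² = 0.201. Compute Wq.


ρ = λ·E[S] = 21.45·0.0412 = 0.8837
E[S²] = E[S]²(1+C_s²) = 0.0412²·(1+0.201) = 0.002039
Wq = λ·E[S²]/(2(1−ρ)) = 21.45·0.002039/(2·0.1163) = 0.18806 hr

Final: 0.18806 hr


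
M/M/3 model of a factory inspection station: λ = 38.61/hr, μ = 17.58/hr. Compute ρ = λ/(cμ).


ρ = λ/(cμ) = 38.61/(3·17.58) = 38.61/52.74 = 0.7321

Final: 0.7321


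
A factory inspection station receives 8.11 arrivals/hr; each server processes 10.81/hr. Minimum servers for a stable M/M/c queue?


Stability requires cμ > λ ⇔ c > λ/μ.
λ/μ = 8.11/10.81 = 0.7502
Minimum integer c = ⌊0.7502⌋ + 1 = 1
Check: 1·10.81 = 10.81 > 8.11, while 0·10.81 = 0.00 ≤ 8.11

Final: 1 servers


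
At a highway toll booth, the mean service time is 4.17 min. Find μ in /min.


μ = 1/(service time) in consistent units.
1 minute = 1 min, so μ = 1/4.17 = 0.2398 per minute

Final: 0.2398 /min


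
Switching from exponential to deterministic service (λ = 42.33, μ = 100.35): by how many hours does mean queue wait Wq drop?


ρ = 42.33/100.35 = 0.4218
Wq(M/M/1) = ρ/(μ−λ) = 0.4218/58.02 = 0.007270 hr
Wq(M/D/1) = ρ/(2(μ−λ)) = 0.003635 hr
Savings = 0.007270 − 0.003635 = 0.003635 hr

Final: 0.003635 hr


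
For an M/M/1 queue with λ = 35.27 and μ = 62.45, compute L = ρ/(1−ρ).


ρ = λ/μ = 35.27/62.45 = 0.5648
L = ρ/(1−ρ) = 0.5648/(1 − 0.5648) = 0.5648/0.4352 = 1.2976

Final: 1.2976


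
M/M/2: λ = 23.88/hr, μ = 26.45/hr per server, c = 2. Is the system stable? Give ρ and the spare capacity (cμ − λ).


Total capacity cμ = 2·26.45 = 52.90/hr
ρ = λ/(cμ) = 23.88/52.90 = 0.4514
Stable ⇔ ρ < 1: YES
Spare capacity = cμ − λ = 52.90 − 23.88 = 29.02/hr

Final: ρ = 0.4514; stable; margin = 29.02/hr


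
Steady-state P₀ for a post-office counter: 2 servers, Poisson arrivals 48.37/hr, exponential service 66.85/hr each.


a = λ/μ = 48.37/66.85 = 0.7236; ρ = a/c = 0.3618
Σ_{k=0}^{1} a^k/k! (terms k=0..1) = 1.00000 + 0.72356 = 1.72356
Tail: a^2/(2!(1−ρ)) = 0.52354/(2·0.6382) = 0.41016
P₀ = 1/(1.72356 + 0.41016) = 1/2.13372 = 0.468666

Final: 0.468666


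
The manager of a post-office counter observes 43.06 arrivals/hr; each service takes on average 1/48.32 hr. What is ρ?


ρ = λ/μ = 43.06/48.32 = 0.8911

Final: 0.8911


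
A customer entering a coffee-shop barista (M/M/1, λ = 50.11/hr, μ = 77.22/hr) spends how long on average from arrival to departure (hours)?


W = 1/(μ−λ) = 1/(77.22 − 50.11) = 1/27.11 = 0.03689 hr

Final: 0.03689 hr


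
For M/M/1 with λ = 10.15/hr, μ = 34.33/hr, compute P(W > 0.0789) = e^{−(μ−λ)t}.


W ~ Exponential(μ−λ) for M/M/1.
μ − λ = 34.33 − 10.15 = 24.1800
P(W > t) = e^{−(μ−λ)t} = e^{−1.9078} = 0.148406

Final: 0.148406


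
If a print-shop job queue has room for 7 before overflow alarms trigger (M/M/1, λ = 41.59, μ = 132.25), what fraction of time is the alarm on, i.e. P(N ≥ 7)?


ρ = 41.59/132.25 = 0.3145
P(N ≥ n) = ρ^n = 0.3145^7 = 0.0003042

Final: 0.0003042


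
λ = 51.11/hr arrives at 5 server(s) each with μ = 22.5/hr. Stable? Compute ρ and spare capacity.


Total capacity cμ = 5·22.5 = 112.50/hr
ρ = λ/(cμ) = 51.11/112.50 = 0.4543
Stable ⇔ ρ < 1: YES
Spare capacity = cμ − λ = 112.50 − 51.11 = 61.39/hr

Final: ρ = 0.4543; stable; margin = 61.39/hr


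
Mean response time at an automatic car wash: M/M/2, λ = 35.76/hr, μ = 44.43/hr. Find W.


a = 0.8049; ρ = 0.4024; P₀ = 0.426095
Lq = P₀·a^c·ρ/(c!(1−ρ)²) = 0.15554
Wq = Lq/λ = 0.15554/35.76 = 0.004349 hr
W = Wq + 1/μ = 0.004349 + 0.02251 = 0.02686 hr

Final: 0.02686 hr


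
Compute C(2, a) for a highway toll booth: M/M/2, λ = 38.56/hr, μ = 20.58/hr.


a = λ/μ = 1.8737; ρ = a/2 = 0.9368
P₀ = 0.032614 (from M/M/c formula)
C(c,a) = [a^c/(c!(1−ρ))]·P₀ = [3.51062/(2·0.06317)]·0.032614
= 27.78787·0.032614 = 0.906278

Final: 0.906278


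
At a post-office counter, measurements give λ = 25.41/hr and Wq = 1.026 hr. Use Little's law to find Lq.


Lq = λWq = 25.41·1.026 = 26.0707

Final: 26.0707


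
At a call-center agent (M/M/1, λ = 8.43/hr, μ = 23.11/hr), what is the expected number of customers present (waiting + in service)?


ρ = λ/μ = 8.43/23.11 = 0.3648
L = ρ/(1−ρ) = 0.3648/(1 − 0.3648) = 0.3648/0.6352 = 0.5743

Final: 0.5743


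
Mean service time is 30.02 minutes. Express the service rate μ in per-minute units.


μ = 1/(service time) in consistent units.
1 minute = 1 min, so μ = 1/30.02 = 0.03331 per minute

Final: 0.03331 /min


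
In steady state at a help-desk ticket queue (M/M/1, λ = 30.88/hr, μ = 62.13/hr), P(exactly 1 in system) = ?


ρ = 30.88/62.13 = 0.4970
P_n = (1−ρ)·ρ^n = (1 − 0.4970)·0.4970^1 = 0.5030·0.497022 = 0.249991

Final: 0.249991


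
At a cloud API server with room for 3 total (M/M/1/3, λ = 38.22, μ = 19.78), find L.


ρ = 38.22/19.78 = 1.9323
L = ρ[1 − (K+1)ρ^K + Kρ^(K+1)] / [(1−ρ)(1−ρ^(K+1))]
Numerator: 1.9323·(1 − 4·7.214283 + 3·13.939833) = 26.978851
Denominator: (-0.9323)·(-12.939833) = 12.063222
L = 26.978851/12.063222 = 2.2365

Final: 2.2365


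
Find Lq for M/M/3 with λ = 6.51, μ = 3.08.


a = λ/μ = 2.1136; ρ = a/3 = 0.7045
P₀ = 0.093686
Lq = P₀·a^c·ρ / (c!·(1−ρ)²) = 0.093686·9.44258·0.7045/(6·0.08729)
= 1.18999

Final: 1.18999


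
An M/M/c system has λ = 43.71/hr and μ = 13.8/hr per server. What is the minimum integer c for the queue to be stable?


Stability requires cμ > λ ⇔ c > λ/μ.
λ/μ = 43.71/13.8 = 3.1674
Minimum integer c = ⌊3.1674⌋ + 1 = 4
Check: 4·13.8 = 55.20 > 43.71, while 3·13.8 = 41.40 ≤ 43.71

Final: 4 servers


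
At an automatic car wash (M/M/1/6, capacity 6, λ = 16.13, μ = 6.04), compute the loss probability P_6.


ρ = λ/μ = 16.13/6.04 = 2.6705
P_K = (1−ρ)ρ^K/(1−ρ^(K+1)) = (-1.6705·362.730916)/(1 − 968.683721)
= -605.952805/-967.683721 = 0.626189

Final: 0.626189


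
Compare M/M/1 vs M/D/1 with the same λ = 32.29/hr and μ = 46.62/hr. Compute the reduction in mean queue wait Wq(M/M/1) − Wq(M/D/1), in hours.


ρ = 32.29/46.62 = 0.6926
Wq(M/M/1) = ρ/(μ−λ) = 0.6926/14.33 = 0.04833 hr
Wq(M/D/1) = ρ/(2(μ−λ)) = 0.02417 hr
Savings = 0.04833 − 0.02417 = 0.02417 hr

Final: 0.02417 hr


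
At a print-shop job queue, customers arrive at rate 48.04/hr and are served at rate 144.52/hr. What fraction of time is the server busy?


ρ = λ/μ = 48.04/144.52 = 0.3324

Final: 0.3324


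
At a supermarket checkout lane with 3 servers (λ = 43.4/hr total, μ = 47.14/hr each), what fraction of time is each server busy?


ρ = λ/(cμ) = 43.4/(3·47.14) = 43.4/141.42 = 0.3069

Final: 0.3069


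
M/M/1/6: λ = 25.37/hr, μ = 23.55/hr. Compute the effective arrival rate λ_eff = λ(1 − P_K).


ρ = 1.0773; P_K = (1−ρ)ρ^6/(1−ρ^7) = 0.176640
λ_eff = λ(1 − P_K) = 25.37·(1 − 0.176640) = 25.37·0.823360 = 20.8887 /hr

Final: 20.8887 /hr


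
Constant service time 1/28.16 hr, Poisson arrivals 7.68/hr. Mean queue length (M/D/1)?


ρ = 7.68/28.16 = 0.2727
M/D/1: Lq = ρ²/(2(1−ρ)) = 0.07438/(2·0.7273) = 0.05114

Final: 0.05114


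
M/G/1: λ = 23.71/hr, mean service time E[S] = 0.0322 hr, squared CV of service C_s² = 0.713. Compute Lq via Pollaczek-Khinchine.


ρ = λ·E[S] = 23.71·0.0322 = 0.7635
Lq = ρ²(1+C_s²)/(2(1−ρ)) = 0.5829·(1+0.713)/(2·0.2365)
= 0.5829·1.7130/0.4731 = 2.11058

Final: 2.11058


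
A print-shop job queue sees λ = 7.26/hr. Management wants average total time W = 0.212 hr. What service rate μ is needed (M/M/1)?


W = 1/(μ−λ) ⇒ μ − λ = 1/W = 1/0.212 = 4.7170
μ = λ + 1/W = 7.26 + 4.7170 = 11.9770 per hr

Final: 11.9770 /hr


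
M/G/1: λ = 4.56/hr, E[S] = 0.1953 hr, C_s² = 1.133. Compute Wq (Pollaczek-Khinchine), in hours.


ρ = λ·E[S] = 4.56·0.1953 = 0.8906
E[S²] = E[S]²(1+C_s²) = 0.1953²·(1+1.133) = 0.081357
Wq = λ·E[S²]/(2(1−ρ)) = 4.56·0.081357/(2·0.1094) = 1.69506 hr

Final: 1.69506 hr


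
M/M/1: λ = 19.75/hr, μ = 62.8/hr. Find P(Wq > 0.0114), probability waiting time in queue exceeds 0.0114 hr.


ρ = 19.75/62.8 = 0.3145
P(Wq > t) = ρ·e^{−(μ−λ)t} = 0.3145·e^{−0.4908}
= 0.3145·0.612155 = 0.192517

Final: 0.192517


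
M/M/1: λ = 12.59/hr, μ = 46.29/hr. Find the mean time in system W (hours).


W = 1/(μ−λ) = 1/(46.29 − 12.59) = 1/33.70 = 0.02967 hr

Final: 0.02967 hr


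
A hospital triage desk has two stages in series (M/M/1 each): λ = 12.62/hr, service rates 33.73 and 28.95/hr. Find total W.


Each node sees arrival rate λ = 12.62/hr (tandem ⇒ throughput preserved).
W₁ = 1/(μ₁−λ) = 1/(33.73−12.62) = 0.04737 hr
W₂ = 1/(μ₂−λ) = 1/(28.95−12.62) = 0.06124 hr
W_total = W₁ + W₂ = 0.04737 + 0.06124 = 0.10861 hr

Final: 0.10861 hr


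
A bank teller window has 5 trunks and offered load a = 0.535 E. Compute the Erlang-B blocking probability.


B(c,a) = (a^c/c!) / Σ_{k=0}^{c} a^k/k!
a^5/5! = 0.0003652
Σ terms (k=0..5): 1.00000 + 0.53500 + 0.14311 + 0.02552 + 0.003414 + 0.0003652 = 1.707413
B = 0.0003652/1.707413 = 0.0002139

Final: 0.0002139


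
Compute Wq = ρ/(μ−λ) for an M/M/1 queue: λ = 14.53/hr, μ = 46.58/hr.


ρ = 14.53/46.58 = 0.3119
Wq = ρ/(μ−λ) = 0.3119/(46.58 − 14.53) = 0.3119/32.05 = 0.009733 hr

Final: 0.009733 hr


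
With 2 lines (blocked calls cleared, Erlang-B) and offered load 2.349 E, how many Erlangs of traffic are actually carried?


B(2,2.349) = 0.451694 (Erlang-B)
Carried load = a(1 − B) = 2.349·(1 − 0.451694) = 2.349·0.548306 = 1.2880 E

Final: 1.2880 Erlangs


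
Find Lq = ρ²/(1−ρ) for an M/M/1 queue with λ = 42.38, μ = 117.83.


ρ = 42.38/117.83 = 0.3597
Lq = ρ²/(1−ρ) = 0.1294/0.6403 = 0.2020

Final: 0.2020


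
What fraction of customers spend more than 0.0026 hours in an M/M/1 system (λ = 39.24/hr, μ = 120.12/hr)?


W ~ Exponential(μ−λ) for M/M/1.
μ − λ = 120.12 − 39.24 = 80.8800
P(W > t) = e^{−(μ−λ)t} = e^{−0.2103} = 0.810351

Final: 0.810351


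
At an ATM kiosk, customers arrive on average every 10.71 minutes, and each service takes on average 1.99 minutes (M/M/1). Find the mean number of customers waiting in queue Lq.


λ = 60/10.71 = 5.6022 /hr
μ = 60/1.99 = 30.1508 /hr
ρ = λ/μ = 5.6022/30.1508 = 0.1858
Lq = ρ²/(1−ρ) = 0.03452/0.8142 = 0.04240

Final: 0.04240


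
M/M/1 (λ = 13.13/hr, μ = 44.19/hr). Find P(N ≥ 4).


ρ = 13.13/44.19 = 0.2971
P(N ≥ n) = ρ^n = 0.2971^4 = 0.007794

Final: 0.007794


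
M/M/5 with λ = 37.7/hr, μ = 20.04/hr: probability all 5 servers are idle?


a = λ/μ = 37.7/20.04 = 1.8812; ρ = a/c = 0.3762
Σ_{k=0}^{4} a^k/k! (terms k=0..4) = 1.00000 + 1.88124 + 1.76953 + 1.10963 + 0.52187 = 6.28227
Tail: a^5/(5!(1−ρ)) = 23.56233/(120·0.6238) = 0.31479
P₀ = 1/(6.28227 + 0.31479) = 1/6.59706 = 0.151583

Final: 0.151583


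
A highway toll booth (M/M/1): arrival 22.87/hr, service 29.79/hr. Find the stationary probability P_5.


ρ = 22.87/29.79 = 0.7677
P_n = (1−ρ)·ρ^n = (1 − 0.7677)·0.7677^5 = 0.2323·0.266673 = 0.061946

Final: 0.061946


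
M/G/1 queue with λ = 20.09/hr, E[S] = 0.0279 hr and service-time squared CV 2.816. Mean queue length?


ρ = λ·E[S] = 20.09·0.0279 = 0.5605
Lq = ρ²(1+C_s²)/(2(1−ρ)) = 0.3142·(1+2.816)/(2·0.4395)
= 0.3142·3.8160/0.8790 = 1.36395

Final: 1.36395


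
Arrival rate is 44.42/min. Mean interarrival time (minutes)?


Mean interarrival time = 1/λ = 1/44.42 minute = 0.02251 minute
In minutes: 0.02251 × 1 = 0.02251 min

Final: 0.02251 min


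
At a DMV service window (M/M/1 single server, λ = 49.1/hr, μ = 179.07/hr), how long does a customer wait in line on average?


ρ = 49.1/179.07 = 0.2742
Wq = ρ/(μ−λ) = 0.2742/(179.07 − 49.1) = 0.2742/129.97 = 0.002110 hr

Final: 0.002110 hr


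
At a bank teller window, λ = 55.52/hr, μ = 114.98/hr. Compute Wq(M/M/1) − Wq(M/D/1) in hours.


ρ = 55.52/114.98 = 0.4829
Wq(M/M/1) = ρ/(μ−λ) = 0.4829/59.46 = 0.008121 hr
Wq(M/D/1) = ρ/(2(μ−λ)) = 0.004060 hr
Savings = 0.008121 − 0.004060 = 0.004060 hr

Final: 0.004060 hr


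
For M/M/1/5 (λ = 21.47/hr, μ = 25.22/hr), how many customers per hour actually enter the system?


ρ = 0.8513; P_K = (1−ρ)ρ^5/(1−ρ^6) = 0.107345
λ_eff = λ(1 − P_K) = 21.47·(1 − 0.107345) = 21.47·0.892655 = 19.1653 /hr

Final: 19.1653 /hr


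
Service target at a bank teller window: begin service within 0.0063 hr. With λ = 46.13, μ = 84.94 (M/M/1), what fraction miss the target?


ρ = 46.13/84.94 = 0.5431
P(Wq > t) = ρ·e^{−(μ−λ)t} = 0.5431·e^{−0.2445}
= 0.5431·0.783094 = 0.425290

Final: 0.425290


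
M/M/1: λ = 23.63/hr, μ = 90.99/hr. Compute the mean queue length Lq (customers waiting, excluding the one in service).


ρ = 23.63/90.99 = 0.2597
Lq = ρ²/(1−ρ) = 0.06744/0.7403 = 0.09110

Final: 0.09110


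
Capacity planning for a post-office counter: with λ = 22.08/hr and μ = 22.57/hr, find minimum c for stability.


Stability requires cμ > λ ⇔ c > λ/μ.
λ/μ = 22.08/22.57 = 0.9783
Minimum integer c = ⌊0.9783⌋ + 1 = 1
Check: 1·22.57 = 22.57 > 22.08, while 0·22.57 = 0.00 ≤ 22.08

Final: 1 servers


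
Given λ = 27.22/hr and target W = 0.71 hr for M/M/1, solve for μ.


W = 1/(μ−λ) ⇒ μ − λ = 1/W = 1/0.71 = 1.4085
μ = λ + 1/W = 27.22 + 1.4085 = 28.6285 per hr

Final: 28.6285 /hr


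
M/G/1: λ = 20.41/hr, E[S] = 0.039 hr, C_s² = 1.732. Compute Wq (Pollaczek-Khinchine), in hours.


ρ = λ·E[S] = 20.41·0.039 = 0.7960
E[S²] = E[S]²(1+C_s²) = 0.039²·(1+1.732) = 0.004155
Wq = λ·E[S²]/(2(1−ρ)) = 20.41·0.004155/(2·0.2040) = 0.20786 hr

Final: 0.20786 hr


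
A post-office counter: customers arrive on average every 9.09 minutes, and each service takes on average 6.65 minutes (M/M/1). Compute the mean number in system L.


λ = 60/9.09 = 6.6007 /hr
μ = 60/6.65 = 9.0226 /hr
ρ = λ/μ = 6.6007/9.0226 = 0.7316
L = ρ/(1−ρ) = 0.7316/0.2684 = 2.7254

Final: 2.7254


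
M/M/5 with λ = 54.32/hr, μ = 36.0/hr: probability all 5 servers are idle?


a = λ/μ = 54.32/36.0 = 1.5089; ρ = a/c = 0.3018
Σ_{k=0}^{4} a^k/k! (terms k=0..4) = 1.00000 + 1.50889 + 1.13837 + 0.57256 + 0.21598 = 4.43580
Tail: a^5/(5!(1−ρ)) = 7.82143/(120·0.6982) = 0.09335
P₀ = 1/(4.43580 + 0.09335) = 1/4.52915 = 0.220792

Final: 0.220792


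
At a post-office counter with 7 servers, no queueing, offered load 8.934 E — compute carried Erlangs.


B(7,8.934) = 0.358246 (Erlang-B)
Carried load = a(1 − B) = 8.934·(1 − 0.358246) = 8.934·0.641754 = 5.7334 E

Final: 5.7334 Erlangs


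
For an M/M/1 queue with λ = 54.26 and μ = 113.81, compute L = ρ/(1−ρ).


ρ = λ/μ = 54.26/113.81 = 0.4768
L = ρ/(1−ρ) = 0.4768/(1 − 0.4768) = 0.4768/0.5232 = 0.9112

Final: 0.9112


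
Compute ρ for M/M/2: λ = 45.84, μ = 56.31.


ρ = λ/(cμ) = 45.84/(2·56.31) = 45.84/112.62 = 0.4070

Final: 0.4070


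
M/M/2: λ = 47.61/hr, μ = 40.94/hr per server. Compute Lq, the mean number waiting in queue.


a = λ/μ = 1.1629; ρ = a/2 = 0.5815
P₀ = 0.264654
Lq = P₀·a^c·ρ / (c!·(1−ρ)²) = 0.264654·1.35239·0.5815/(2·0.17518)
= 0.59401

Final: 0.59401


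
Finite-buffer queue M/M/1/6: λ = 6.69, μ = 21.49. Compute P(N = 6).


ρ = λ/μ = 6.69/21.49 = 0.3113
P_K = (1−ρ)ρ^K/(1−ρ^(K+1)) = (0.6887·0.0009102)/(1 − 0.0002834)
= 0.0006268/0.999717 = 0.0006270

Final: 0.0006270


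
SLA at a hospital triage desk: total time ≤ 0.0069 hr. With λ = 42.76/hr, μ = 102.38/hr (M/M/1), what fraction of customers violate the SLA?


W ~ Exponential(μ−λ) for M/M/1.
μ − λ = 102.38 − 42.76 = 59.6200
P(W > t) = e^{−(μ−λ)t} = e^{−0.4114} = 0.662736

Final: 0.662736


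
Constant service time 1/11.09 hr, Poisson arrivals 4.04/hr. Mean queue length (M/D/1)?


ρ = 4.04/11.09 = 0.3643
M/D/1: Lq = ρ²/(2(1−ρ)) = 0.1327/(2·0.6357) = 0.10438

Final: 0.10438


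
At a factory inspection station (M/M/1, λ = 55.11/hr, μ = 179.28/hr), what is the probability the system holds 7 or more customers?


ρ = 55.11/179.28 = 0.3074
P(N ≥ n) = ρ^n = 0.3074^7 = 0.0002594

Final: 0.0002594


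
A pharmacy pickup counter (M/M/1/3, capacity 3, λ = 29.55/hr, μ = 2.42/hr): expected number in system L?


ρ = 29.55/2.42 = 12.2107
L = ρ[1 − (K+1)ρ^K + Kρ^(K+1)] / [(1−ρ)(1−ρ^(K+1))]
Numerator: 12.2107·(1 − 4·1820.649548 + 3·22231.485186) = 725475.179824
Denominator: (-11.2107)·(-22230.485186) = 249220.274012
L = 725475.179824/249220.274012 = 2.9110

Final: 2.9110


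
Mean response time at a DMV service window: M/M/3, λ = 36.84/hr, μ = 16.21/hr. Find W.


a = 2.2727; ρ = 0.7576; P₀ = 0.071815
Lq = P₀·a^c·ρ/(c!(1−ρ)²) = 1.81079
Wq = Lq/λ = 1.81079/36.84 = 0.04915 hr
W = Wq + 1/μ = 0.04915 + 0.06169 = 0.11084 hr

Final: 0.11084 hr


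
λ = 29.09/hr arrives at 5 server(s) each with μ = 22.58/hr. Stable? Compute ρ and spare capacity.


Total capacity cμ = 5·22.58 = 112.90/hr
ρ = λ/(cμ) = 29.09/112.90 = 0.2577
Stable ⇔ ρ < 1: YES
Spare capacity = cμ − λ = 112.90 − 29.09 = 83.81/hr

Final: ρ = 0.2577; stable; margin = 83.81/hr


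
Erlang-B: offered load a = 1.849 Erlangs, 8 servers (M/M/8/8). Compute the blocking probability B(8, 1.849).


B(c,a) = (a^c/c!) / Σ_{k=0}^{c} a^k/k!
a^8/8! = 0.003388
Σ terms (k=0..8): 1.00000 + 1.84900 + 1.70940 + 1.05356 + 0.48701 + 0.18010 + 0.05550 + 0.01466 + 0.003388 = 6.352613
B = 0.003388/6.352613 = 0.0005334

Final: 0.0005334


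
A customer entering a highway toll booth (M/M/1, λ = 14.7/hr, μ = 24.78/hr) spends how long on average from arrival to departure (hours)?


W = 1/(μ−λ) = 1/(24.78 − 14.7) = 1/10.08 = 0.09921 hr

Final: 0.09921 hr


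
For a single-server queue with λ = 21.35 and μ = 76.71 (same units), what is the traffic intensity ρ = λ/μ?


ρ = λ/μ = 21.35/76.71 = 0.2783

Final: 0.2783


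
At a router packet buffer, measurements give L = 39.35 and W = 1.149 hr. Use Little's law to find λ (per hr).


λ = L/W = 39.35/1.149 = 34.2472 /hr

Final: 34.2472 /hr


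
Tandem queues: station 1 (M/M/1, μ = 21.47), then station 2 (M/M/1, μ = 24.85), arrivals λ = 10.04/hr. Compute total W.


Each node sees arrival rate λ = 10.04/hr (tandem ⇒ throughput preserved).
W₁ = 1/(μ₁−λ) = 1/(21.47−10.04) = 0.08749 hr
W₂ = 1/(μ₂−λ) = 1/(24.85−10.04) = 0.06752 hr
W_total = W₁ + W₂ = 0.08749 + 0.06752 = 0.15501 hr

Final: 0.15501 hr


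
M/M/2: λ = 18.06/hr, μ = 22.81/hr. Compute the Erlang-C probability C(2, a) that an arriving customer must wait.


a = λ/μ = 0.7918; ρ = a/2 = 0.3959
P₀ = 0.432789 (from M/M/c formula)
C(c,a) = [a^c/(c!(1−ρ))]·P₀ = [0.62688/(2·0.6041)]·0.432789
= 0.51884·0.432789 = 0.224547

Final: 0.224547


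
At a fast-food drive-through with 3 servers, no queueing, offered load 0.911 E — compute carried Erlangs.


B(3,0.911) = 0.051391 (Erlang-B)
Carried load = a(1 − B) = 0.911·(1 − 0.051391) = 0.911·0.948609 = 0.8642 E

Final: 0.8642 Erlangs


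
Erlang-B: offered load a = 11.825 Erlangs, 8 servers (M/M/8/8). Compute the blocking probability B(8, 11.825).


B(c,a) = (a^c/c!) / Σ_{k=0}^{c} a^k/k!
a^8/8! = 9481.753744
Σ terms (k=0..8): 1.00000 + 11.82500 + 69.91531 + 275.58286 + 814.69182 + 1926.74616 + 3797.29555 + 6414.71712 + 9481.75374 = 22793.527557
B = 9481.753744/22793.527557 = 0.415984

Final: 0.415984


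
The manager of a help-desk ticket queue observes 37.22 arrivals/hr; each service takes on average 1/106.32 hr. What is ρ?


ρ = λ/μ = 37.22/106.32 = 0.3501

Final: 0.3501


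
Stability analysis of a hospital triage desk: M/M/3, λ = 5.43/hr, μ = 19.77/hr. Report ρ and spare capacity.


Total capacity cμ = 3·19.77 = 59.31/hr
ρ = λ/(cμ) = 5.43/59.31 = 0.09155
Stable ⇔ ρ < 1: YES
Spare capacity = cμ − λ = 59.31 − 5.43 = 53.88/hr

Final: ρ = 0.09155; stable; margin = 53.88/hr


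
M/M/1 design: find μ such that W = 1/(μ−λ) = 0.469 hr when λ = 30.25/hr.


W = 1/(μ−λ) ⇒ μ − λ = 1/W = 1/0.469 = 2.1322
μ = λ + 1/W = 30.25 + 2.1322 = 32.3822 per hr

Final: 32.3822 /hr


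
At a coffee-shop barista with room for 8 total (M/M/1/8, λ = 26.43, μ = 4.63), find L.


ρ = 26.43/4.63 = 5.7084
L = ρ[1 − (K+1)ρ^K + Kρ^(K+1)] / [(1−ρ)(1−ρ^(K+1))]
Numerator: 5.7084·(1 − 9·1127533.299835 + 8·6436437.389770) = 236007343.864201
Denominator: (-4.7084)·(-6436436.389770) = 30305467.234770
L = 236007343.864201/30305467.234770 = 7.7876

Final: 7.7876


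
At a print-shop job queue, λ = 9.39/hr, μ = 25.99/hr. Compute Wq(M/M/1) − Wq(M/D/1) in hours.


ρ = 9.39/25.99 = 0.3613
Wq(M/M/1) = ρ/(μ−λ) = 0.3613/16.60 = 0.02176 hr
Wq(M/D/1) = ρ/(2(μ−λ)) = 0.01088 hr
Savings = 0.02176 − 0.01088 = 0.01088 hr

Final: 0.01088 hr


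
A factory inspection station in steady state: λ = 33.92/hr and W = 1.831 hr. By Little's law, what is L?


L = λW = 33.92·1.831 = 62.1075

Final: 62.1075


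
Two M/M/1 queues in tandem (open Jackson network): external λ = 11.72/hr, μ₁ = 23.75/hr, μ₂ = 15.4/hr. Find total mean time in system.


Each node sees arrival rate λ = 11.72/hr (tandem ⇒ throughput preserved).
W₁ = 1/(μ₁−λ) = 1/(23.75−11.72) = 0.08313 hr
W₂ = 1/(μ₂−λ) = 1/(15.4−11.72) = 0.27174 hr
W_total = W₁ + W₂ = 0.08313 + 0.27174 = 0.35486 hr

Final: 0.35486 hr


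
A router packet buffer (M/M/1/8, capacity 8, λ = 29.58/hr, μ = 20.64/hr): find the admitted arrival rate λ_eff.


ρ = 1.4331; P_K = (1−ρ)ρ^8/(1−ρ^9) = 0.314566
λ_eff = λ(1 − P_K) = 29.58·(1 − 0.314566) = 29.58·0.685434 = 20.2752 /hr

Final: 20.2752 /hr


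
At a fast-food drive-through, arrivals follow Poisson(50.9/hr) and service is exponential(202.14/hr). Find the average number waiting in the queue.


ρ = 50.9/202.14 = 0.2518
Lq = ρ²/(1−ρ) = 0.06341/0.7482 = 0.08475

Final: 0.08475


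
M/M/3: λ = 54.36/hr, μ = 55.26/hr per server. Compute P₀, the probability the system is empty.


a = λ/μ = 54.36/55.26 = 0.9837; ρ = a/c = 0.3279
Σ_{k=0}^{2} a^k/k! (terms k=0..2) = 1.00000 + 0.98371 + 0.48385 = 2.46756
Tail: a^3/(3!(1−ρ)) = 0.95193/(6·0.6721) = 0.23606
P₀ = 1/(2.46756 + 0.23606) = 1/2.70362 = 0.369874

Final: 0.369874


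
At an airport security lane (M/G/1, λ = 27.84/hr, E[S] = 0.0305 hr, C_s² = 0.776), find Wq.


ρ = λ·E[S] = 27.84·0.0305 = 0.8491
E[S²] = E[S]²(1+C_s²) = 0.0305²·(1+0.776) = 0.001652
Wq = λ·E[S²]/(2(1−ρ)) = 27.84·0.001652/(2·0.1509) = 0.15242 hr

Final: 0.15242 hr


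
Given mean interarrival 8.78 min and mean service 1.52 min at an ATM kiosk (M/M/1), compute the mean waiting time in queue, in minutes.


λ = 60/8.78 = 6.8337 /hr
μ = 60/1.52 = 39.4737 /hr
ρ = λ/μ = 6.8337/39.4737 = 0.1731
Wq = ρ/(μ−λ) = 0.1731/(39.4737−6.8337) = 0.005304 hr
In minutes: 0.005304·60 = 0.3182 min

Final: 0.3182 min


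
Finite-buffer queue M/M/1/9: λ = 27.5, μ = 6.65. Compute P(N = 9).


ρ = λ/μ = 27.5/6.65 = 4.1353
P_K = (1−ρ)ρ^K/(1−ρ^(K+1)) = (-3.1353·353670.988894)/(1 − 1462549.202193)
= -1108878.213299/-1462548.202193 = 0.758182

Final: 0.758182


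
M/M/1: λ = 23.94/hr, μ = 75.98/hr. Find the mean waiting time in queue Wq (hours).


ρ = 23.94/75.98 = 0.3151
Wq = ρ/(μ−λ) = 0.3151/(75.98 − 23.94) = 0.3151/52.04 = 0.006055 hr

Final: 0.006055 hr


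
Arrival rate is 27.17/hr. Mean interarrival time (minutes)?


Mean interarrival time = 1/λ = 1/27.17 hour = 0.03681 hour
In minutes: 0.03681 × 60 = 2.2083 min

Final: 2.2083 min


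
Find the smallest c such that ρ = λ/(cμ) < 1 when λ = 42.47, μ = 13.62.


Stability requires cμ > λ ⇔ c > λ/μ.
λ/μ = 42.47/13.62 = 3.1182
Minimum integer c = ⌊3.1182⌋ + 1 = 4
Check: 4·13.62 = 54.48 > 42.47, while 3·13.62 = 40.86 ≤ 42.47

Final: 4 servers


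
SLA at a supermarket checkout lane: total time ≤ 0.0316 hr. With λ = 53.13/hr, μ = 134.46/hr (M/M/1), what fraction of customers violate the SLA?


W ~ Exponential(μ−λ) for M/M/1.
μ − λ = 134.46 − 53.13 = 81.3300
P(W > t) = e^{−(μ−λ)t} = e^{−2.5700} = 0.076533

Final: 0.076533


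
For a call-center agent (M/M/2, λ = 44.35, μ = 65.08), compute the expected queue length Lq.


a = λ/μ = 0.6815; ρ = a/2 = 0.3407
P₀ = 0.491720
Lq = P₀·a^c·ρ / (c!·(1−ρ)²) = 0.491720·0.46440·0.3407/(2·0.43463)
= 0.08951

Final: 0.08951


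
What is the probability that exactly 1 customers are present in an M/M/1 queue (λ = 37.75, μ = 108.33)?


ρ = 37.75/108.33 = 0.3485
P_n = (1−ρ)·ρ^n = (1 − 0.3485)·0.3485^1 = 0.6515·0.348472 = 0.227039

Final: 0.227039


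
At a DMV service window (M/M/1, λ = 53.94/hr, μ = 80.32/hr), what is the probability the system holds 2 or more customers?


ρ = 53.94/80.32 = 0.6716
P(N ≥ n) = ρ^n = 0.6716^2 = 0.450998

Final: 0.450998


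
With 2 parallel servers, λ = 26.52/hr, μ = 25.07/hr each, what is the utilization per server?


ρ = λ/(cμ) = 26.52/(2·25.07) = 26.52/50.14 = 0.5289

Final: 0.5289


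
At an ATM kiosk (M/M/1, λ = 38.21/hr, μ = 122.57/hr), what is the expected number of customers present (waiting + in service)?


ρ = λ/μ = 38.21/122.57 = 0.3117
L = ρ/(1−ρ) = 0.3117/(1 − 0.3117) = 0.3117/0.6883 = 0.4529

Final: 0.4529


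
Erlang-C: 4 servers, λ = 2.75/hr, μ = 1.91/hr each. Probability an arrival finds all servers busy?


a = λ/μ = 1.4398; ρ = a/4 = 0.3599
P₀ = 0.235101 (from M/M/c formula)
C(c,a) = [a^c/(c!(1−ρ))]·P₀ = [4.29732/(24·0.6401)]·0.235101
= 0.27975·0.235101 = 0.065770

Final: 0.065770


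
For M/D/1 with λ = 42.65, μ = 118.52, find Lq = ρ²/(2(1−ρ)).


ρ = 42.65/118.52 = 0.3599
M/D/1: Lq = ρ²/(2(1−ρ)) = 0.1295/(2·0.6401) = 0.10115

Final: 0.10115


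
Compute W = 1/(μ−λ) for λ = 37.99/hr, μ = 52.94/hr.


W = 1/(μ−λ) = 1/(52.94 − 37.99) = 1/14.95 = 0.06689 hr

Final: 0.06689 hr


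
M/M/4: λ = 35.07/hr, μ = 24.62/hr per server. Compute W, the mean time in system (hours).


a = 1.4245; ρ = 0.3561; P₀ = 0.238828
Lq = P₀·a^c·ρ/(c!(1−ρ)²) = 0.03519
Wq = Lq/λ = 0.03519/35.07 = 0.001003 hr
W = Wq + 1/μ = 0.001003 + 0.04062 = 0.04162 hr

Final: 0.04162 hr


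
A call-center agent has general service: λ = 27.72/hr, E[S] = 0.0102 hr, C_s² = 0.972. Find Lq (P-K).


ρ = λ·E[S] = 27.72·0.0102 = 0.2827
Lq = ρ²(1+C_s²)/(2(1−ρ)) = 0.07994·(1+0.972)/(2·0.7173)
= 0.07994·1.9720/1.4345 = 0.10990

Final: 0.10990


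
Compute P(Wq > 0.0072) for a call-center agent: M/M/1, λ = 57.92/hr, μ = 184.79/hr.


ρ = 57.92/184.79 = 0.3134
P(Wq > t) = ρ·e^{−(μ−λ)t} = 0.3134·e^{−0.9135}
= 0.3134·0.401132 = 0.125730

Final: 0.125730


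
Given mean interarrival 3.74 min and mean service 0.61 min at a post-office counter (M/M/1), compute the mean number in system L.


λ = 60/3.74 = 16.0428 /hr
μ = 60/0.61 = 98.3607 /hr
ρ = λ/μ = 16.0428/98.3607 = 0.1631
L = ρ/(1−ρ) = 0.1631/0.8369 = 0.1949

Final: 0.1949


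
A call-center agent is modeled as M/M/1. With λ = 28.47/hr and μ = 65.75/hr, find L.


ρ = λ/μ = 28.47/65.75 = 0.4330
L = ρ/(1−ρ) = 0.4330/(1 − 0.4330) = 0.4330/0.5670 = 0.7637

Final: 0.7637


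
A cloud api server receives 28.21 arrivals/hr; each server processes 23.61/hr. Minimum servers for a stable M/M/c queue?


Stability requires cμ > λ ⇔ c > λ/μ.
λ/μ = 28.21/23.61 = 1.1948
Minimum integer c = ⌊1.1948⌋ + 1 = 2
Check: 2·23.61 = 47.22 > 28.21, while 1·23.61 = 23.61 ≤ 28.21

Final: 2 servers


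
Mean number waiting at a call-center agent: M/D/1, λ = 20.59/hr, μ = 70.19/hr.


ρ = 20.59/70.19 = 0.2933
M/D/1: Lq = ρ²/(2(1−ρ)) = 0.08605/(2·0.7067) = 0.06089

Final: 0.06089


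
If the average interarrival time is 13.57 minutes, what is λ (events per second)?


λ = 1/(interarrival time) in consistent units.
1 second = 0.0166667 min, so λ = 0.0166667/13.57 = 0.001228 per second

Final: 0.001228 /sec


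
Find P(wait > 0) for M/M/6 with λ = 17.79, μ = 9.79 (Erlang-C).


a = λ/μ = 1.8172; ρ = a/6 = 0.3029
P₀ = 0.162353 (from M/M/c formula)
C(c,a) = [a^c/(c!(1−ρ))]·P₀ = [36.00473/(720·0.6971)]·0.162353
= 0.07173·0.162353 = 0.011646

Final: 0.011646


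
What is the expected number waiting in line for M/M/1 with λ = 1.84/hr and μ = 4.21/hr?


ρ = 1.84/4.21 = 0.4371
Lq = ρ²/(1−ρ) = 0.1910/0.5629 = 0.3393

Final: 0.3393


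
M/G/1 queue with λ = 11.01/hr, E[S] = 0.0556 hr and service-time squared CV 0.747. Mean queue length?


ρ = λ·E[S] = 11.01·0.0556 = 0.6122
Lq = ρ²(1+C_s²)/(2(1−ρ)) = 0.3747·(1+0.747)/(2·0.3878)
= 0.3747·1.7470/0.7757 = 0.84398

Final: 0.84398


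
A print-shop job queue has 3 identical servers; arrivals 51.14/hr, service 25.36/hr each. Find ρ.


ρ = λ/(cμ) = 51.14/(3·25.36) = 51.14/76.08 = 0.6722

Final: 0.6722


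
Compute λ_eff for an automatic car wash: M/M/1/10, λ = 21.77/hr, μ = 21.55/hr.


ρ = 1.0102; P_K = (1−ρ)ρ^10/(1−ρ^11) = 0.095596
λ_eff = λ(1 − P_K) = 21.77·(1 − 0.095596) = 21.77·0.904404 = 19.6889 /hr

Final: 19.6889 /hr


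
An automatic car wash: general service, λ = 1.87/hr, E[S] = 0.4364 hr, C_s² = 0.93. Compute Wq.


ρ = λ·E[S] = 1.87·0.4364 = 0.8161
E[S²] = E[S]²(1+C_s²) = 0.4364²·(1+0.93) = 0.367559
Wq = λ·E[S²]/(2(1−ρ)) = 1.87·0.367559/(2·0.1839) = 1.86845 hr

Final: 1.86845 hr


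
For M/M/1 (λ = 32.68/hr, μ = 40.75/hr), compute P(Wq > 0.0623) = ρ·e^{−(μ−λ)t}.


ρ = 32.68/40.75 = 0.8020
P(Wq > t) = ρ·e^{−(μ−λ)t} = 0.8020·e^{−0.5028}
= 0.8020·0.604858 = 0.485074

Final: 0.485074


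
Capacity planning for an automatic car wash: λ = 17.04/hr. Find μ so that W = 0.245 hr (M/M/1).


W = 1/(μ−λ) ⇒ μ − λ = 1/W = 1/0.245 = 4.0816
μ = λ + 1/W = 17.04 + 4.0816 = 21.1216 per hr

Final: 21.1216 /hr


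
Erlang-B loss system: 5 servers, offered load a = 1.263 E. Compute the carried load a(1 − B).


B(5,1.263) = 0.007589 (Erlang-B)
Carried load = a(1 − B) = 1.263·(1 − 0.007589) = 1.263·0.992411 = 1.2534 E

Final: 1.2534 Erlangs


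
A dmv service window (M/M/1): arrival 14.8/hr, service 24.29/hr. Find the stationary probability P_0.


ρ = 14.8/24.29 = 0.6093
P_n = (1−ρ)·ρ^n = (1 − 0.6093)·0.6093^0 = 0.3907·1.000000 = 0.390696

Final: 0.390696


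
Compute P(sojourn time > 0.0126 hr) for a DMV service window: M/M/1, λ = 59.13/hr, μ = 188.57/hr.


W ~ Exponential(μ−λ) for M/M/1.
μ − λ = 188.57 − 59.13 = 129.4400
P(W > t) = e^{−(μ−λ)t} = e^{−1.6309} = 0.195745

Final: 0.195745


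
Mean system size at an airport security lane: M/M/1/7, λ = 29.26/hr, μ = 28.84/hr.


ρ = 29.26/28.84 = 1.0146
L = ρ[1 − (K+1)ρ^K + Kρ^(K+1)] / [(1−ρ)(1−ρ^(K+1))]
Numerator: 1.0146·(1 − 8·1.106505 + 7·1.122619) = 0.006386
Denominator: (-0.01456)·(-0.122619) = 0.001786
L = 0.006386/0.001786 = 3.5759

Final: 3.5759


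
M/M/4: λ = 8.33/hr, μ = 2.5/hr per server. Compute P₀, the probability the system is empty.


a = λ/μ = 8.33/2.5 = 3.3320; ρ = a/c = 0.8330
Σ_{k=0}^{3} a^k/k! (terms k=0..3) = 1.00000 + 3.33200 + 5.55111 + 6.16544 = 16.04855
Tail: a^4/(4!(1−ρ)) = 123.25938/(24·0.1670) = 30.75334
P₀ = 1/(16.04855 + 30.75334) = 1/46.80188 = 0.021367

Final: 0.021367


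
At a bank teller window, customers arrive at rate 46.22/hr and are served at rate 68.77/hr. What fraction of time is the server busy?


ρ = λ/μ = 46.22/68.77 = 0.6721

Final: 0.6721


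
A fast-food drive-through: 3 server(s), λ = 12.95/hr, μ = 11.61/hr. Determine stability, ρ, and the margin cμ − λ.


Total capacity cμ = 3·11.61 = 34.83/hr
ρ = λ/(cμ) = 12.95/34.83 = 0.3718
Stable ⇔ ρ < 1: YES
Spare capacity = cμ − λ = 34.83 − 12.95 = 21.88/hr

Final: ρ = 0.3718; stable; margin = 21.88/hr


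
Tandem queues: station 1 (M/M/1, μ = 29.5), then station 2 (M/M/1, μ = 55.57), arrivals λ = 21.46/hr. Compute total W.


Each node sees arrival rate λ = 21.46/hr (tandem ⇒ throughput preserved).
W₁ = 1/(μ₁−λ) = 1/(29.5−21.46) = 0.12438 hr
W₂ = 1/(μ₂−λ) = 1/(55.57−21.46) = 0.02932 hr
W_total = W₁ + W₂ = 0.12438 + 0.02932 = 0.15370 hr

Final: 0.15370 hr


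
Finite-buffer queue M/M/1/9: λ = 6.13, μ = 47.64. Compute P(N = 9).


ρ = λ/μ = 6.13/47.64 = 0.1287
P_K = (1−ρ)ρ^K/(1−ρ^(K+1)) = (0.8713·0.000000009669)/(1 − 0.000000001244)
= 0.000000008425/1.000000 = 0.000000008425

Final: 0.000000008425


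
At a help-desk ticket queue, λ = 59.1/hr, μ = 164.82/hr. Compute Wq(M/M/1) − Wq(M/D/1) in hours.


ρ = 59.1/164.82 = 0.3586
Wq(M/M/1) = ρ/(μ−λ) = 0.3586/105.72 = 0.003392 hr
Wq(M/D/1) = ρ/(2(μ−λ)) = 0.001696 hr
Savings = 0.003392 − 0.001696 = 0.001696 hr

Final: 0.001696 hr


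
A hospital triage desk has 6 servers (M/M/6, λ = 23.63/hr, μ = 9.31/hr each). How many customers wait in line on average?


a = λ/μ = 2.5381; ρ = a/6 = 0.4230
P₀ = 0.078524
Lq = P₀·a^c·ρ / (c!·(1−ρ)²) = 0.078524·267.35250·0.4230/(720·0.33290)
= 0.03705

Final: 0.03705


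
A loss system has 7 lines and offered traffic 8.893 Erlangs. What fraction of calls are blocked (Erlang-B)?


B(c,a) = (a^c/c!) / Σ_{k=0}^{c} a^k/k!
a^7/7! = 872.785474
Σ terms (k=0..7): 1.00000 + 8.89300 + 39.54272 + 117.21782 + 260.60451 + 463.51118 + 687.00082 + 872.78547 = 2450.555530
B = 872.785474/2450.555530 = 0.356158

Final: 0.356158


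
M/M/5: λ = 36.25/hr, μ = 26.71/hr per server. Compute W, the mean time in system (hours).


a = 1.3572; ρ = 0.2714; P₀ = 0.257150
Lq = P₀·a^c·ρ/(c!(1−ρ)²) = 0.005045
Wq = Lq/λ = 0.005045/36.25 = 0.0001392 hr
W = Wq + 1/μ = 0.0001392 + 0.03744 = 0.03758 hr

Final: 0.03758 hr


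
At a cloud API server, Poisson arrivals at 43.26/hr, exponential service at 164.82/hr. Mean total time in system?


W = 1/(μ−λ) = 1/(164.82 − 43.26) = 1/121.56 = 0.008226 hr

Final: 0.008226 hr


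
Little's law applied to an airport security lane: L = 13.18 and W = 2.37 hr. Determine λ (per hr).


λ = L/W = 13.18/2.37 = 5.5612 /hr

Final: 5.5612 /hr


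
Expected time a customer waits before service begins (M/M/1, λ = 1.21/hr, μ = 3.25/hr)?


ρ = 1.21/3.25 = 0.3723
Wq = ρ/(μ−λ) = 0.3723/(3.25 − 1.21) = 0.3723/2.04 = 0.1825 hr

Final: 0.1825 hr


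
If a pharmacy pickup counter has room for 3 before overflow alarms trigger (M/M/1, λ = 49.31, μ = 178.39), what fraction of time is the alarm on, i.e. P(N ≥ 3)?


ρ = 49.31/178.39 = 0.2764
P(N ≥ n) = ρ^n = 0.2764^3 = 0.021120

Final: 0.021120


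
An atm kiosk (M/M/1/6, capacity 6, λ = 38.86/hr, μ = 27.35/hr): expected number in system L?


ρ = 38.86/27.35 = 1.4208
L = ρ[1 − (K+1)ρ^K + Kρ^(K+1)] / [(1−ρ)(1−ρ^(K+1))]
Numerator: 1.4208·(1 − 7·8.227593 + 6·11.690101) = 19.248779
Denominator: (-0.4208)·(-10.690101) = 4.498832
L = 19.248779/4.498832 = 4.2786

Final: 4.2786
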